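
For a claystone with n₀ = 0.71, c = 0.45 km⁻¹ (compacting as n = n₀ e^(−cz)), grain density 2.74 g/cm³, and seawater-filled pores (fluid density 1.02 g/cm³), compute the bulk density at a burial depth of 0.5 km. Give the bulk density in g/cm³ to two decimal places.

1.76 g/cm³

Porosity at depth: n = 0.71·exp(−0.45×0.5) = 0.71×0.7985 = 0.5669
Bulk density: ρ_b = (1−n)ρ_g + n·ρ_f = 0.4331×2.74 + 0.5669×1.02
       = 1.187 + 0.578 = 1.765 g/cm³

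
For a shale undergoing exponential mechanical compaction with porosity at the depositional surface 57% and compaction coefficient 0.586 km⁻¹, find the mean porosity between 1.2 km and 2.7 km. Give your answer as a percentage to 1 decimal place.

18.8%

⟨φ⟩ = (1/(Z₂−Z₁)) ∫ φ₀ e^(−kZ) dZ = φ₀·(e^(−k·Z₁) − e^(−k·Z₂)) / (k·(Z₂−Z₁))
e^(−0.586×1.2) = 0.4950; e^(−0.586×2.7) = 0.2055
⟨φ⟩ = 0.57 × (0.4950 − 0.2055) / (0.586 × 1.5) = 0.57 × 0.3293 = 0.1877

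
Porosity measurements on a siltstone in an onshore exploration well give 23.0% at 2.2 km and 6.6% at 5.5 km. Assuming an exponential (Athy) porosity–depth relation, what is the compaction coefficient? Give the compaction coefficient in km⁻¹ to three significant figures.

Athy: φ(d) = φ₀ e^(−kd) ⇒ φ₁/φ₂ = e^{k(d₂−d₁)} ⇒ k = ln(φ₁/φ₂)/(d₂−d₁)
k = ln(0.23/0.066) / (5.5 − 2.2) = ln(3.485) / 3.3 = 1.2484 / 3.3 = 0.3783 km⁻¹

0.378 km⁻¹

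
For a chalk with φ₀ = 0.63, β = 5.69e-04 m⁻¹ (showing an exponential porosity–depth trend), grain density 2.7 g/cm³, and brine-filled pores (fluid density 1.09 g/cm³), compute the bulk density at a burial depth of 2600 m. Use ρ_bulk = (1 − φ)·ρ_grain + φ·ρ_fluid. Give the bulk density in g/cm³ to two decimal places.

2.47 g/cm³

Working in km (1 km = 1000 m; β in km⁻¹ = β in m⁻¹ × 1000):
Porosity at depth: φ = 0.63·exp(−0.569×2.6) = 0.63×0.2278 = 0.1435
Bulk density: ρ_b = (1−φ)ρ_g + φ·ρ_f = 0.8565×2.7 + 0.1435×1.09
       = 2.313 + 0.156 = 2.469 g/cm³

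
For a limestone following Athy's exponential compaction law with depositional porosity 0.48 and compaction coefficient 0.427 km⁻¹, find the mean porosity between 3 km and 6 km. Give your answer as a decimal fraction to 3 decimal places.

⟨φ⟩ = (1/(z₂−z₁)) ∫ φ₀ e^(−kz) dz = φ₀·(e^(−k·z₁) − e^(−k·z₂)) / (k·(z₂−z₁))
e^(−0.427×3) = 0.2778; e^(−0.427×6) = 0.0772
⟨φ⟩ = 0.48 × (0.2778 − 0.0772) / (0.427 × 3) = 0.48 × 0.1566 = 0.0752

0.075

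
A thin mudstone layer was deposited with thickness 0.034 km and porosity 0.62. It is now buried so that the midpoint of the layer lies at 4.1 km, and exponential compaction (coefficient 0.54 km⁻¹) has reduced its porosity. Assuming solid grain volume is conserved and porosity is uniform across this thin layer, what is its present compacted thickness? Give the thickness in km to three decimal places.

0.014 km

Porosity at 4.1 km: phi = 0.62·exp(−0.54×4.1) = 0.0677
Solid-volume conservation: h(1−phi) = h₀(1−phi₀) ⇒ h = h₀·(1−phi₀)/(1−phi)
h = 0.034 × (1 − 0.62)/(1 − 0.0677) = 0.034 × 0.4076 = 0.0139 km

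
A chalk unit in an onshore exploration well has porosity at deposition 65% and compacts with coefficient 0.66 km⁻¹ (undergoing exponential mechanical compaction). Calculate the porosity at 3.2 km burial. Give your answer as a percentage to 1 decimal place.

7.9%

phi = phi₀·exp(−β·z) = 0.65 × exp(−0.66 × 3.2) = 0.65 × exp(−2.112)
  = 0.65 × 0.1210 = 0.0786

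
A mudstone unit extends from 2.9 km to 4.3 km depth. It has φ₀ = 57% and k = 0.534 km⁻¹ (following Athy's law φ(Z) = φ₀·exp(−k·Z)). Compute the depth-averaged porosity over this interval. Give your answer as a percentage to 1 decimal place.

⟨φ⟩ = (1/(Z₂−Z₁)) ∫ φ₀ e^(−kZ) dZ = φ₀·(e^(−k·Z₁) − e^(−k·Z₂)) / (k·(Z₂−Z₁))
e^(−0.534×2.9) = 0.2125; e^(−0.534×4.3) = 0.1006
⟨φ⟩ = 0.57 × (0.2125 − 0.1006) / (0.534 × 1.4) = 0.57 × 0.1497 = 0.0853

8.5%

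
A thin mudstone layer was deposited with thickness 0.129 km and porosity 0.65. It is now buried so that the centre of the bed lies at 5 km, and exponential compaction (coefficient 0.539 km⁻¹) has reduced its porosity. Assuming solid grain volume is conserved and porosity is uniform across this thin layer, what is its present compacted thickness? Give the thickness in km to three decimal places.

0.047 km

Porosity at 5 km: n = 0.65·exp(−0.539×5) = 0.0439
Solid-volume conservation: h(1−n) = h₀(1−n₀) ⇒ h = h₀·(1−n₀)/(1−n)
h = 0.129 × (1 − 0.65)/(1 − 0.0439) = 0.129 × 0.3661 = 0.0472 km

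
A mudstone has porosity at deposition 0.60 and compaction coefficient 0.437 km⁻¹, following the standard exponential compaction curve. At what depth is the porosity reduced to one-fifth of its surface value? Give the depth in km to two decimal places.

phi/phi₀ = 1/5 ⇒ exp(−c·Z) = 1/5 ⇒ Z = ln(5) / c
Z = 1.6094 / 0.437 = 3.683 km

3.68 km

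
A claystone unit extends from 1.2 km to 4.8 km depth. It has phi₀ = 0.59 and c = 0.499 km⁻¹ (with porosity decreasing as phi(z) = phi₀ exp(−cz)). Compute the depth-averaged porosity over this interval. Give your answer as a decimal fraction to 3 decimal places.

0.151

⟨phi⟩ = (1/(z₂−z₁)) ∫ phi₀ e^(−cz) dz = phi₀·(e^(−c·z₁) − e^(−c·z₂)) / (c·(z₂−z₁))
e^(−0.499×1.2) = 0.5495; e^(−0.499×4.8) = 0.0912
⟨phi⟩ = 0.59 × (0.5495 − 0.0912) / (0.499 × 3.6) = 0.59 × 0.2551 = 0.1505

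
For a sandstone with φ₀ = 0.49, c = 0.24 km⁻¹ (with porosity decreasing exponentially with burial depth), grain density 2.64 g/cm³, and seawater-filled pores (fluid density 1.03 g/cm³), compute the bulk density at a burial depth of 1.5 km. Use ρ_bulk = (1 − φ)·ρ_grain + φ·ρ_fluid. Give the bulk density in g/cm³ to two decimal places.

2.09 g/cm³

Porosity at depth: φ = 0.49·exp(−0.24×1.5) = 0.49×0.6977 = 0.3419
Bulk density: ρ_b = (1−φ)ρ_g + φ·ρ_f = 0.6581×2.64 + 0.3419×1.03
       = 1.737 + 0.352 = 2.090 g/cm³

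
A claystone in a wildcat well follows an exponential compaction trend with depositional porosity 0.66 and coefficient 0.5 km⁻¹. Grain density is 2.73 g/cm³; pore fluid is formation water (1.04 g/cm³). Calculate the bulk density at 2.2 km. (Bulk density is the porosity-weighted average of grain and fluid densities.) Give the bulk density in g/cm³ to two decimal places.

2.36 g/cm³

Porosity at depth: phi = 0.66·exp(−0.5×2.2) = 0.66×0.3329 = 0.2197
Bulk density: ρ_b = (1−phi)ρ_g + phi·ρ_f = 0.7803×2.73 + 0.2197×1.04
       = 2.130 + 0.228 = 2.359 g/cm³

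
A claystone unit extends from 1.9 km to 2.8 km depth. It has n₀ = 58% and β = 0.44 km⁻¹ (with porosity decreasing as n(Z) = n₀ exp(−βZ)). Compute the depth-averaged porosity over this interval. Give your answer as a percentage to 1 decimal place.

⟨n⟩ = (1/(Z₂−Z₁)) ∫ n₀ e^(−βZ) dZ = n₀·(e^(−β·Z₁) − e^(−β·Z₂)) / (β·(Z₂−Z₁))
e^(−0.44×1.9) = 0.4334; e^(−0.44×2.8) = 0.2917
⟨n⟩ = 0.58 × (0.4334 − 0.2917) / (0.44 × 0.9) = 0.58 × 0.3579 = 0.2076

20.8%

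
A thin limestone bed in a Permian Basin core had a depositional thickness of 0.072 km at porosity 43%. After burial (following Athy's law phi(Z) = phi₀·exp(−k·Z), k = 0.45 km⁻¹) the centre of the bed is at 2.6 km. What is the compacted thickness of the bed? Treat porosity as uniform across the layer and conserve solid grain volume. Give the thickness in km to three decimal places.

0.047 km

Porosity at 2.6 km: phi = 0.43·exp(−0.45×2.6) = 0.1335
Solid-volume conservation: h(1−phi) = h₀(1−phi₀) ⇒ h = h₀·(1−phi₀)/(1−phi)
h = 0.072 × (1 − 0.43)/(1 − 0.1335) = 0.072 × 0.6578 = 0.0474 km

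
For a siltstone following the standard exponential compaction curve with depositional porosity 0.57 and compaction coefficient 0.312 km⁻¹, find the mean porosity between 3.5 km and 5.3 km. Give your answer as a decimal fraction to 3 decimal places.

⟨φ⟩ = (1/(Z₂−Z₁)) ∫ φ₀ e^(−βZ) dZ = φ₀·(e^(−β·Z₁) − e^(−β·Z₂)) / (β·(Z₂−Z₁))
e^(−0.312×3.5) = 0.3355; e^(−0.312×5.3) = 0.1914
⟨φ⟩ = 0.57 × (0.3355 − 0.1914) / (0.312 × 1.8) = 0.57 × 0.2567 = 0.1463

0.146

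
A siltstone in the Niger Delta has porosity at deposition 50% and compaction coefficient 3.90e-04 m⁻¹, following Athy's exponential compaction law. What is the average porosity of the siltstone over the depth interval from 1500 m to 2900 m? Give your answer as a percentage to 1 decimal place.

Working in km (1 km = 1000 m; k in km⁻¹ = k in m⁻¹ × 1000):
⟨n⟩ = (1/(z₂−z₁)) ∫ n₀ e^(−kz) dz = n₀·(e^(−k·z₁) − e^(−k·z₂)) / (k·(z₂−z₁))
e^(−0.39×1.5) = 0.5571; e^(−0.39×2.9) = 0.3227
⟨n⟩ = 0.5 × (0.5571 − 0.3227) / (0.39 × 1.4) = 0.5 × 0.4293 = 0.2146

21.5%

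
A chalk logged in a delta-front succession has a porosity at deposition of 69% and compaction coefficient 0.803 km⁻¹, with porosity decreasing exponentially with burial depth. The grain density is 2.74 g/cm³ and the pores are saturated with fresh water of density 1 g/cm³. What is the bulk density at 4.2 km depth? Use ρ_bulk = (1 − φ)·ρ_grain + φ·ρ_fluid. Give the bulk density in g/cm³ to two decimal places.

2.70 g/cm³

Porosity at depth: φ = 0.69·exp(−0.803×4.2) = 0.69×0.0343 = 0.0237
Bulk density: ρ_b = (1−φ)ρ_g + φ·ρ_f = 0.9763×2.74 + 0.0237×1
       = 2.675 + 0.024 = 2.699 g/cm³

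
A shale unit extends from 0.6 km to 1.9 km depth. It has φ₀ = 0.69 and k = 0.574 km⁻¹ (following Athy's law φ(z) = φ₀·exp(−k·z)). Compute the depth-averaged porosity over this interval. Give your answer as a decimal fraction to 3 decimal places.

⟨φ⟩ = (1/(z₂−z₁)) ∫ φ₀ e^(−kz) dz = φ₀·(e^(−k·z₁) − e^(−k·z₂)) / (k·(z₂−z₁))
e^(−0.574×0.6) = 0.7086; e^(−0.574×1.9) = 0.3360
⟨φ⟩ = 0.69 × (0.7086 − 0.3360) / (0.574 × 1.3) = 0.69 × 0.4994 = 0.3446

0.345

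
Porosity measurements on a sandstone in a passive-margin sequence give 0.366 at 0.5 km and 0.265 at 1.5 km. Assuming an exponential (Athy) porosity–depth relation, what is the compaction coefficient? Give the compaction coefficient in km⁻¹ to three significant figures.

Athy: φ(Z) = φ₀ e^(−βZ) ⇒ φ₁/φ₂ = e^{β(Z₂−Z₁)} ⇒ β = ln(φ₁/φ₂)/(Z₂−Z₁)
β = ln(0.366/0.265) / (1.5 − 0.5) = ln(1.381) / 1 = 0.3229 / 1 = 0.3229 km⁻¹

0.323 km⁻¹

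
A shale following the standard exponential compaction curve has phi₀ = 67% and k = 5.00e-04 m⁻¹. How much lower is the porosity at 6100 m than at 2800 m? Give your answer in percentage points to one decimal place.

Working in km (1 km = 1000 m; k in km⁻¹ = k in m⁻¹ × 1000):
phi(2.8) = 0.67·e^(−0.5×2.8) = 0.1652
phi(6.1) = 0.67·e^(−0.5×6.1) = 0.0317
Δphi = 0.1652 − 0.0317 = 0.1335

13.3 percentage points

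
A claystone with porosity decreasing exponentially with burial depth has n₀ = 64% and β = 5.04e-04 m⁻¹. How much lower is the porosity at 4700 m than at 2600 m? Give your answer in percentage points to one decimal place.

11.3 percentage points

Working in km (1 km = 1000 m; β in km⁻¹ = β in m⁻¹ × 1000):
n(2.6) = 0.64·e^(−0.504×2.6) = 0.1726
n(4.7) = 0.64·e^(−0.504×4.7) = 0.0599
Δn = 0.1726 − 0.0599 = 0.1127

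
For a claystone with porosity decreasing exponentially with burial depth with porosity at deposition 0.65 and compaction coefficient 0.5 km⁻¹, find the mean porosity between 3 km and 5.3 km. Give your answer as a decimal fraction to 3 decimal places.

⟨φ⟩ = (1/(d₂−d₁)) ∫ φ₀ e^(−cd) dd = φ₀·(e^(−c·d₁) − e^(−c·d₂)) / (c·(d₂−d₁))
e^(−0.5×3) = 0.2231; e^(−0.5×5.3) = 0.0707
⟨φ⟩ = 0.65 × (0.2231 − 0.0707) / (0.5 × 2.3) = 0.65 × 0.1326 = 0.0862

0.086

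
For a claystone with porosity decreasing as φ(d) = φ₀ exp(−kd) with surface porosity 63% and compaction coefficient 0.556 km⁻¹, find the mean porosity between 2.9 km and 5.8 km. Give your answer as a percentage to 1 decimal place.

⟨φ⟩ = (1/(d₂−d₁)) ∫ φ₀ e^(−kd) dd = φ₀·(e^(−k·d₁) − e^(−k·d₂)) / (k·(d₂−d₁))
e^(−0.556×2.9) = 0.1994; e^(−0.556×5.8) = 0.0398
⟨φ⟩ = 0.63 × (0.1994 − 0.0398) / (0.556 × 2.9) = 0.63 × 0.0990 = 0.0624

6.2%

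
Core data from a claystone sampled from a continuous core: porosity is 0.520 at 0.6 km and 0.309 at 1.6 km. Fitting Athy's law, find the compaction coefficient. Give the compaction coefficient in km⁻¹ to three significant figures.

0.520 km⁻¹

Athy: φ(z) = φ₀ e^(−βz) ⇒ φ₁/φ₂ = e^{β(z₂−z₁)} ⇒ β = ln(φ₁/φ₂)/(z₂−z₁)
β = ln(0.52/0.309) / (1.6 − 0.6) = ln(1.683) / 1 = 0.5205 / 1 = 0.5205 km⁻¹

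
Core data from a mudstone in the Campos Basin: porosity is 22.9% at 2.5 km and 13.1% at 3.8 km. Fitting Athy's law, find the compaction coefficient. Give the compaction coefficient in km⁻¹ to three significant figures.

0.430 km⁻¹

Athy: phi(Z) = phi₀ e^(−cZ) ⇒ phi₁/phi₂ = e^{c(Z₂−Z₁)} ⇒ c = ln(phi₁/phi₂)/(Z₂−Z₁)
c = ln(0.229/0.131) / (3.8 − 2.5) = ln(1.748) / 1.3 = 0.5585 / 1.3 = 0.4296 km⁻¹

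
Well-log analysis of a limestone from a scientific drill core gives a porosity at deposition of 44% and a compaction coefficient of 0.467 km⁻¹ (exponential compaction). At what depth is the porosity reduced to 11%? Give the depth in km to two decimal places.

Invert Athy's law: Z = ln(phi₀/phi) / c
Z = ln(0.44/0.11) / 0.467 = ln(4) / 0.467 = 1.3863 / 0.467 = 2.969 km

2.97 km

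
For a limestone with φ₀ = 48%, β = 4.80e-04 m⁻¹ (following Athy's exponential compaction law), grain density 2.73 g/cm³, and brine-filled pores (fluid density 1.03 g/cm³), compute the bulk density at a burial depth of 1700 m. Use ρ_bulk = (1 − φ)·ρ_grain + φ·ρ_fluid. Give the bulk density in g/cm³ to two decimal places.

2.37 g/cm³

Working in km (1 km = 1000 m; β in km⁻¹ = β in m⁻¹ × 1000):
Porosity at depth: φ = 0.48·exp(−0.48×1.7) = 0.48×0.4422 = 0.2123
Bulk density: ρ_b = (1−φ)ρ_g + φ·ρ_f = 0.7877×2.73 + 0.2123×1.03
       = 2.151 + 0.219 = 2.369 g/cm³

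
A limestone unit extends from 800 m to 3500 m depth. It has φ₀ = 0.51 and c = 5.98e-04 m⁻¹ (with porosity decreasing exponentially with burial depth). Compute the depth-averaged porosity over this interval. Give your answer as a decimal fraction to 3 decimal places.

Working in km (1 km = 1000 m; c in km⁻¹ = c in m⁻¹ × 1000):
⟨φ⟩ = (1/(Z₂−Z₁)) ∫ φ₀ e^(−cZ) dZ = φ₀·(e^(−c·Z₁) − e^(−c·Z₂)) / (c·(Z₂−Z₁))
e^(−0.598×0.8) = 0.6198; e^(−0.598×3.5) = 0.1233
⟨φ⟩ = 0.51 × (0.6198 − 0.1233) / (0.598 × 2.7) = 0.51 × 0.3075 = 0.1568

0.157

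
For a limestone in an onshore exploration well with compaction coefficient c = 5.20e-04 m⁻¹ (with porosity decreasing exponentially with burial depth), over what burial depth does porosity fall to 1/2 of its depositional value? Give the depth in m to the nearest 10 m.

1330 m

Working in km (1 km = 1000 m; c in km⁻¹ = c in m⁻¹ × 1000):
n/n₀ = 1/2 ⇒ exp(−c·z) = 1/2 ⇒ z = ln(2) / c
z = 0.6931 / 0.52 = 1.333 km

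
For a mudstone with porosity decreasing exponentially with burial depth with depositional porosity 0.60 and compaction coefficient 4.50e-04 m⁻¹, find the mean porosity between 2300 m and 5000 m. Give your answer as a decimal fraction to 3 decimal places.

0.123

Working in km (1 km = 1000 m; c in km⁻¹ = c in m⁻¹ × 1000):
⟨φ⟩ = (1/(z₂−z₁)) ∫ φ₀ e^(−cz) dz = φ₀·(e^(−c·z₁) − e^(−c·z₂)) / (c·(z₂−z₁))
e^(−0.45×2.3) = 0.3552; e^(−0.45×5) = 0.1054
⟨φ⟩ = 0.6 × (0.3552 − 0.1054) / (0.45 × 2.7) = 0.6 × 0.2056 = 0.1234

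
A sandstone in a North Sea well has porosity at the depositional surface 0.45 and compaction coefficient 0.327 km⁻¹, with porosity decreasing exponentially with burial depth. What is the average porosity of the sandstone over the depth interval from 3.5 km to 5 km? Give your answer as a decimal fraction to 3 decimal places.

⟨n⟩ = (1/(Z₂−Z₁)) ∫ n₀ e^(−cZ) dZ = n₀·(e^(−c·Z₁) − e^(−c·Z₂)) / (c·(Z₂−Z₁))
e^(−0.327×3.5) = 0.3184; e^(−0.327×5) = 0.1950
⟨n⟩ = 0.45 × (0.3184 − 0.1950) / (0.327 × 1.5) = 0.45 × 0.2516 = 0.1132

0.113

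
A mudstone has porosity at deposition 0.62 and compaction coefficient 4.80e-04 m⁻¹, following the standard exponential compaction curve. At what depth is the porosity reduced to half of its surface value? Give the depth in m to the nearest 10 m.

1440 m

Working in km (1 km = 1000 m; k in km⁻¹ = k in m⁻¹ × 1000):
phi/phi₀ = 1/2 ⇒ exp(−k·z) = 1/2 ⇒ z = ln(2) / k
z = 0.6931 / 0.48 = 1.444 km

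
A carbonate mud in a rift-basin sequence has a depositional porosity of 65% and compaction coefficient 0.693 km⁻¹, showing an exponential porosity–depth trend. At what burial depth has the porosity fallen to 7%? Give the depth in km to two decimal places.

Invert Athy's law: z = ln(φ₀/φ) / β
z = ln(0.65/0.07) / 0.693 = ln(9.286) / 0.693 = 2.2285 / 0.693 = 3.216 km

3.22 km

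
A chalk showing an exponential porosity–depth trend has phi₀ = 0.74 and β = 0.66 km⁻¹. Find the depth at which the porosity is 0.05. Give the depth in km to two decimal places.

4.08 km

Invert Athy's law: z = ln(phi₀/phi) / β
z = ln(0.74/0.05) / 0.66 = ln(14.8) / 0.66 = 2.6946 / 0.66 = 4.083 km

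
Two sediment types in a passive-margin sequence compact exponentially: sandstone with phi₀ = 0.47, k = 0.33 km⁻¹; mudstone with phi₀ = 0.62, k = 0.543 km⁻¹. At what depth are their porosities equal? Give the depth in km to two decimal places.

Set phi₀ₐ e^(−kₐZ) = phi₀ᵦ e^(−kᵦZ) ⇒ ln(phi₀ₐ/phi₀ᵦ) = (kₐ − kᵦ)·Z
Z = ln(0.47/0.62) / (0.33 − 0.543) = -0.2770 / -0.213 = 1.300 km

1.30 km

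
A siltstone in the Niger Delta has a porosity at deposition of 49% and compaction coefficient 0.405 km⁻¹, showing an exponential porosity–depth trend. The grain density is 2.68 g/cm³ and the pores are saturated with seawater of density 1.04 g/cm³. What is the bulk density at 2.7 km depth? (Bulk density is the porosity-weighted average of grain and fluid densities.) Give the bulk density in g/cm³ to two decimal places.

2.41 g/cm³

Porosity at depth: n = 0.49·exp(−0.405×2.7) = 0.49×0.3350 = 0.1642
Bulk density: ρ_b = (1−n)ρ_g + n·ρ_f = 0.8358×2.68 + 0.1642×1.04
       = 2.240 + 0.171 = 2.411 g/cm³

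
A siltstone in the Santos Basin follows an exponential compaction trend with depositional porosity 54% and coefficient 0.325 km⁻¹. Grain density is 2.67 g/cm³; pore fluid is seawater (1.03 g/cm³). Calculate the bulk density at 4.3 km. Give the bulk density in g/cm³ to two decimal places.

Porosity at depth: φ = 0.54·exp(−0.325×4.3) = 0.54×0.2472 = 0.1335
Bulk density: ρ_b = (1−φ)ρ_g + φ·ρ_f = 0.8665×2.67 + 0.1335×1.03
       = 2.314 + 0.138 = 2.451 g/cm³

2.45 g/cm³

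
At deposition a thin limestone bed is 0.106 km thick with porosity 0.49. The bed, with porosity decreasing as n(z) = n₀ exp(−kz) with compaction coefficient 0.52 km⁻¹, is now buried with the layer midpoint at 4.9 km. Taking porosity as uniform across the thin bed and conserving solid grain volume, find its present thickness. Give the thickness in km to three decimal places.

0.056 km

Porosity at 4.9 km: n = 0.49·exp(−0.52×4.9) = 0.0383
Solid-volume conservation: h(1−n) = h₀(1−n₀) ⇒ h = h₀·(1−n₀)/(1−n)
h = 0.106 × (1 − 0.49)/(1 − 0.0383) = 0.106 × 0.5303 = 0.0562 km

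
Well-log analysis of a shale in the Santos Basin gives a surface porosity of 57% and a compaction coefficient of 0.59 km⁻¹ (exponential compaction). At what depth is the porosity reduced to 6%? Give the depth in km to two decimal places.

3.82 km

Invert Athy's law: Z = ln(n₀/n) / c
Z = ln(0.57/0.06) / 0.59 = ln(9.5) / 0.59 = 2.2513 / 0.59 = 3.816 km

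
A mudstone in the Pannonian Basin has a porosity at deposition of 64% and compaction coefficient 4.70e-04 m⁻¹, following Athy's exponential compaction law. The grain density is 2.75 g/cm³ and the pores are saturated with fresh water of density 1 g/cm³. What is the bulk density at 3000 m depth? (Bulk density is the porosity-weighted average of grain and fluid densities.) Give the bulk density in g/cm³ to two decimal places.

2.48 g/cm³

Working in km (1 km = 1000 m; k in km⁻¹ = k in m⁻¹ × 1000):
Porosity at depth: phi = 0.64·exp(−0.47×3) = 0.64×0.2441 = 0.1563
Bulk density: ρ_b = (1−phi)ρ_g + phi·ρ_f = 0.8437×2.75 + 0.1563×1
       = 2.320 + 0.156 = 2.477 g/cm³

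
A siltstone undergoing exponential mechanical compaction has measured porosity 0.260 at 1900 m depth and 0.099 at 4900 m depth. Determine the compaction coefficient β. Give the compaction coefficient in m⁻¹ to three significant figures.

0.000322 m⁻¹

Working in km (1 km = 1000 m; β in km⁻¹ = β in m⁻¹ × 1000):
Athy: n(z) = n₀ e^(−βz) ⇒ n₁/n₂ = e^{β(z₂−z₁)} ⇒ β = ln(n₁/n₂)/(z₂−z₁)
β = ln(0.26/0.099) / (4.9 − 1.9) = ln(2.626) / 3 = 0.9656 / 3 = 0.3219 km⁻¹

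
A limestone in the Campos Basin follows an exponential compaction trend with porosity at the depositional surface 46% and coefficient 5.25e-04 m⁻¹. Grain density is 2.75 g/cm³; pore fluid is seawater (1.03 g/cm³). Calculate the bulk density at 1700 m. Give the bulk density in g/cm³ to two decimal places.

Working in km (1 km = 1000 m; k in km⁻¹ = k in m⁻¹ × 1000):
Porosity at depth: φ = 0.46·exp(−0.525×1.7) = 0.46×0.4096 = 0.1884
Bulk density: ρ_b = (1−φ)ρ_g + φ·ρ_f = 0.8116×2.75 + 0.1884×1.03
       = 2.232 + 0.194 = 2.426 g/cm³

2.43 g/cm³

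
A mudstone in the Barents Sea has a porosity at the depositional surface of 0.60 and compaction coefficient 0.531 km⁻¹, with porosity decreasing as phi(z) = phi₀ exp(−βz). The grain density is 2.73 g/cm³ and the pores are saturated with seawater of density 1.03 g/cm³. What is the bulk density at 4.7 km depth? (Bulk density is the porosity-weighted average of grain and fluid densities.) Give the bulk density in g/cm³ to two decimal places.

Porosity at depth: phi = 0.6·exp(−0.531×4.7) = 0.6×0.0824 = 0.0495
Bulk density: ρ_b = (1−phi)ρ_g + phi·ρ_f = 0.9505×2.73 + 0.0495×1.03
       = 2.595 + 0.051 = 2.646 g/cm³

2.65 g/cm³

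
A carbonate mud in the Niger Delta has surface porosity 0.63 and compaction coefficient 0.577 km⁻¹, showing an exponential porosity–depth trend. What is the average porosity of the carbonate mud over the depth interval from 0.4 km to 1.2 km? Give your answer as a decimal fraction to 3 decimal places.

0.401

⟨phi⟩ = (1/(z₂−z₁)) ∫ phi₀ e^(−kz) dz = phi₀·(e^(−k·z₁) − e^(−k·z₂)) / (k·(z₂−z₁))
e^(−0.577×0.4) = 0.7939; e^(−0.577×1.2) = 0.5004
⟨phi⟩ = 0.63 × (0.7939 − 0.5004) / (0.577 × 0.8) = 0.63 × 0.6359 = 0.4006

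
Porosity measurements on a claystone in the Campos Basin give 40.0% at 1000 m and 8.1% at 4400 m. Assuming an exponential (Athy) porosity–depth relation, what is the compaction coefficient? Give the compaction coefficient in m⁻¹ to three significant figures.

Working in km (1 km = 1000 m; β in km⁻¹ = β in m⁻¹ × 1000):
Athy: φ(Z) = φ₀ e^(−βZ) ⇒ φ₁/φ₂ = e^{β(Z₂−Z₁)} ⇒ β = ln(φ₁/φ₂)/(Z₂−Z₁)
β = ln(0.4/0.081) / (4.4 − 1) = ln(4.938) / 3.4 = 1.5970 / 3.4 = 0.4697 km⁻¹

0.000470 m⁻¹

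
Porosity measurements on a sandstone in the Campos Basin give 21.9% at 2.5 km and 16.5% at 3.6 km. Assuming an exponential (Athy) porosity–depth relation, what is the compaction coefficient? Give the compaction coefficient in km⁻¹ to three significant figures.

0.257 km⁻¹

Athy: φ(Z) = φ₀ e^(−cZ) ⇒ φ₁/φ₂ = e^{c(Z₂−Z₁)} ⇒ c = ln(φ₁/φ₂)/(Z₂−Z₁)
c = ln(0.219/0.165) / (3.6 − 2.5) = ln(1.327) / 1.1 = 0.2831 / 1.1 = 0.2574 km⁻¹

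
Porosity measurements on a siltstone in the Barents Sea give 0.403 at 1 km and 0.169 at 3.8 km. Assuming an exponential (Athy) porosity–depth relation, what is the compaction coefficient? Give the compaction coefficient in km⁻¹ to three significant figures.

Athy: n(z) = n₀ e^(−kz) ⇒ n₁/n₂ = e^{k(z₂−z₁)} ⇒ k = ln(n₁/n₂)/(z₂−z₁)
k = ln(0.403/0.169) / (3.8 − 1) = ln(2.385) / 2.8 = 0.8690 / 2.8 = 0.3104 km⁻¹

0.310 km⁻¹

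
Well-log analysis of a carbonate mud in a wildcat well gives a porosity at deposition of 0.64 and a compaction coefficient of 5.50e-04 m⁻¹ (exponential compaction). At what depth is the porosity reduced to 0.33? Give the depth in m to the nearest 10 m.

Working in km (1 km = 1000 m; k in km⁻¹ = k in m⁻¹ × 1000):
Invert Athy's law: z = ln(φ₀/φ) / k
z = ln(0.64/0.33) / 0.55 = ln(1.939) / 0.55 = 0.6624 / 0.55 = 1.204 km

1200 m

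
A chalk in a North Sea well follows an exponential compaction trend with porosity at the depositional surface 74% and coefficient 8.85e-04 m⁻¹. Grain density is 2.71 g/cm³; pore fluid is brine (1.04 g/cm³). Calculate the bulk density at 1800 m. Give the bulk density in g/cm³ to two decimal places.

Working in km (1 km = 1000 m; β in km⁻¹ = β in m⁻¹ × 1000):
Porosity at depth: φ = 0.74·exp(−0.885×1.8) = 0.74×0.2033 = 0.1505
Bulk density: ρ_b = (1−φ)ρ_g + φ·ρ_f = 0.8495×2.71 + 0.1505×1.04
       = 2.302 + 0.156 = 2.459 g/cm³

2.46 g/cm³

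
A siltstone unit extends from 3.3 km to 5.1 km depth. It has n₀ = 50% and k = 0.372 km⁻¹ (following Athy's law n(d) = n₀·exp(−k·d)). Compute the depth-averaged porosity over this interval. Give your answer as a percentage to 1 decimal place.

⟨n⟩ = (1/(d₂−d₁)) ∫ n₀ e^(−kd) dd = n₀·(e^(−k·d₁) − e^(−k·d₂)) / (k·(d₂−d₁))
e^(−0.372×3.3) = 0.2930; e^(−0.372×5.1) = 0.1500
⟨n⟩ = 0.5 × (0.2930 − 0.1500) / (0.372 × 1.8) = 0.5 × 0.2136 = 0.1068

10.7%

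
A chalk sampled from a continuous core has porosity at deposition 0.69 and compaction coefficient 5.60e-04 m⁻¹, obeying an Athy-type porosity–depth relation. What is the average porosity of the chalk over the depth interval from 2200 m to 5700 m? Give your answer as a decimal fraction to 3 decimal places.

0.088

Working in km (1 km = 1000 m; c in km⁻¹ = c in m⁻¹ × 1000):
⟨n⟩ = (1/(z₂−z₁)) ∫ n₀ e^(−cz) dz = n₀·(e^(−c·z₁) − e^(−c·z₂)) / (c·(z₂−z₁))
e^(−0.56×2.2) = 0.2917; e^(−0.56×5.7) = 0.0411
⟨n⟩ = 0.69 × (0.2917 − 0.0411) / (0.56 × 3.5) = 0.69 × 0.1279 = 0.0882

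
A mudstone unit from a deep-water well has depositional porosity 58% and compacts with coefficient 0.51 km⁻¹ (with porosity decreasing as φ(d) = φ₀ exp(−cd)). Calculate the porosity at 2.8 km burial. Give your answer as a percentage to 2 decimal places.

13.91%

φ = φ₀·exp(−c·d) = 0.58 × exp(−0.51 × 2.8) = 0.58 × exp(−1.428)
  = 0.58 × 0.2398 = 0.1391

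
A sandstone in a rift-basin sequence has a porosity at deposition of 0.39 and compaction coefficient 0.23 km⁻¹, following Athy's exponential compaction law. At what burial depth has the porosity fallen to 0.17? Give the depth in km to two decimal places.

Invert Athy's law: d = ln(φ₀/φ) / c
d = ln(0.39/0.17) / 0.23 = ln(2.294) / 0.23 = 0.8303 / 0.23 = 3.610 km

3.61 km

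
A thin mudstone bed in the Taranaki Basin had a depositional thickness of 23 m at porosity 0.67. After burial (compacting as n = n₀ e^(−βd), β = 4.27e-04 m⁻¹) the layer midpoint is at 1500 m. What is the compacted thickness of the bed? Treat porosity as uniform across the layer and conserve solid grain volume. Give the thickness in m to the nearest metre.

Working in km (1 km = 1000 m; β in km⁻¹ = β in m⁻¹ × 1000):
Porosity at 1.5 km: n = 0.67·exp(−0.427×1.5) = 0.3531
Solid-volume conservation: h(1−n) = h₀(1−n₀) ⇒ h = h₀·(1−n₀)/(1−n)
h = 0.023 × (1 − 0.67)/(1 − 0.3531) = 0.023 × 0.5101 = 0.0117 km

12 m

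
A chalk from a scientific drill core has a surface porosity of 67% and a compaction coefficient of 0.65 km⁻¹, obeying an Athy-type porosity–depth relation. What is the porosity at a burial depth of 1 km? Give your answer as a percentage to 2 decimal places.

φ = φ₀·exp(−k·z) = 0.67 × exp(−0.65 × 1) = 0.67 × exp(−0.65)
  = 0.67 × 0.5220 = 0.3498

34.98%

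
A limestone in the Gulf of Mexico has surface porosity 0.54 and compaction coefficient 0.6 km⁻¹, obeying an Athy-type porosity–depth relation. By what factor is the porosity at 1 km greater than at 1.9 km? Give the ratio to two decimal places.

φ(z₁)/φ(z₂) = e^(−β·z₁)/e^(−β·z₂) = e^{β(z₂−z₁)}
= exp(0.6 × 0.9) = exp(0.54) = 1.7160

1.72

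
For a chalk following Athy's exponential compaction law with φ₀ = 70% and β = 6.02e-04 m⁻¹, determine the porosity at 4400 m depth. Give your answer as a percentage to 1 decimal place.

Working in km (1 km = 1000 m; β in km⁻¹ = β in m⁻¹ × 1000):
φ = φ₀·exp(−β·d) = 0.7 × exp(−0.602 × 4.4) = 0.7 × exp(−2.649)
  = 0.7 × 0.0707 = 0.0495

5.0%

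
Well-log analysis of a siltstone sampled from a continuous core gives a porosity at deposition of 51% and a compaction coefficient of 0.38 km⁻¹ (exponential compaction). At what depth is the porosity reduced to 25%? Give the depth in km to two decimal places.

Invert Athy's law: z = ln(n₀/n) / c
z = ln(0.51/0.25) / 0.38 = ln(2.04) / 0.38 = 0.7129 / 0.38 = 1.876 km

1.88 km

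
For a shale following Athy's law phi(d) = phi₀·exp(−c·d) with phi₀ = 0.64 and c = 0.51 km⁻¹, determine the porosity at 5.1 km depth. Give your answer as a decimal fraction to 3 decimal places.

0.047

phi = phi₀·exp(−c·d) = 0.64 × exp(−0.51 × 5.1) = 0.64 × exp(−2.601)
  = 0.64 × 0.0742 = 0.0475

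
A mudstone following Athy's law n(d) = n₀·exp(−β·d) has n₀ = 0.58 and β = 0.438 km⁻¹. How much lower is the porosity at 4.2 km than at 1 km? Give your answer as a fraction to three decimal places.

0.282

n(1) = 0.58·e^(−0.438×1) = 0.3743
n(4.2) = 0.58·e^(−0.438×4.2) = 0.0922
Δn = 0.3743 − 0.0922 = 0.2821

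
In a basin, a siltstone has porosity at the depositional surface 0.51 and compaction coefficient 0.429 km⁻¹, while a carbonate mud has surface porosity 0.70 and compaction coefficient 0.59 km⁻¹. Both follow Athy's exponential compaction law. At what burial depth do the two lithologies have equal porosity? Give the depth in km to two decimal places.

1.97 km

Set phi₀ₐ e^(−kₐZ) = phi₀ᵦ e^(−kᵦZ) ⇒ ln(phi₀ₐ/phi₀ᵦ) = (kₐ − kᵦ)·Z
Z = ln(0.51/0.7) / (0.429 − 0.59) = -0.3167 / -0.161 = 1.967 km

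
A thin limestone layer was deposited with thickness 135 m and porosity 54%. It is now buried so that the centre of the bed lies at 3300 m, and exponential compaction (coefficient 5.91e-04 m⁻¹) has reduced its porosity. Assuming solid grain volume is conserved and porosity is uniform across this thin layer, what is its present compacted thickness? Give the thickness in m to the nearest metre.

Working in km (1 km = 1000 m; β in km⁻¹ = β in m⁻¹ × 1000):
Porosity at 3.3 km: n = 0.54·exp(−0.591×3.3) = 0.0768
Solid-volume conservation: h(1−n) = h₀(1−n₀) ⇒ h = h₀·(1−n₀)/(1−n)
h = 0.135 × (1 − 0.54)/(1 − 0.0768) = 0.135 × 0.4983 = 0.0673 km

67 m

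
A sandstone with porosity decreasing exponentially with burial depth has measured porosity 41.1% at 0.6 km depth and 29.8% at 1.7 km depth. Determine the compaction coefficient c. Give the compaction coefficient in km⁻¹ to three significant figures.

0.292 km⁻¹

Athy: n(z) = n₀ e^(−cz) ⇒ n₁/n₂ = e^{c(z₂−z₁)} ⇒ c = ln(n₁/n₂)/(z₂−z₁)
c = ln(0.411/0.298) / (1.7 − 0.6) = ln(1.379) / 1.1 = 0.3215 / 1.1 = 0.2923 km⁻¹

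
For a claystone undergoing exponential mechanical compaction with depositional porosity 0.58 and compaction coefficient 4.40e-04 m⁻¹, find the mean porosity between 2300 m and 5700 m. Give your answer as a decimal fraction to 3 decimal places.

Working in km (1 km = 1000 m; k in km⁻¹ = k in m⁻¹ × 1000):
⟨phi⟩ = (1/(z₂−z₁)) ∫ phi₀ e^(−kz) dz = phi₀·(e^(−k·z₁) − e^(−k·z₂)) / (k·(z₂−z₁))
e^(−0.44×2.3) = 0.3635; e^(−0.44×5.7) = 0.0814
⟨phi⟩ = 0.58 × (0.3635 − 0.0814) / (0.44 × 3.4) = 0.58 × 0.1885 = 0.1094

0.109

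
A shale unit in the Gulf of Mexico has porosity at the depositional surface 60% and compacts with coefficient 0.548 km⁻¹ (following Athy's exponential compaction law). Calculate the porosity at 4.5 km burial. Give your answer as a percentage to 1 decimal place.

φ = φ₀·exp(−β·Z) = 0.6 × exp(−0.548 × 4.5) = 0.6 × exp(−2.466)
  = 0.6 × 0.0849 = 0.0510

5.1%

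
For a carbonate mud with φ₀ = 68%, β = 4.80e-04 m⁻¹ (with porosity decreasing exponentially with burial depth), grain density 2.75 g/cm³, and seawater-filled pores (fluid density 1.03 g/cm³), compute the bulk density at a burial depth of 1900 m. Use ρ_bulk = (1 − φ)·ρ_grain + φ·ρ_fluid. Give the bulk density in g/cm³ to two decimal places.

2.28 g/cm³

Working in km (1 km = 1000 m; β in km⁻¹ = β in m⁻¹ × 1000):
Porosity at depth: φ = 0.68·exp(−0.48×1.9) = 0.68×0.4017 = 0.2732
Bulk density: ρ_b = (1−φ)ρ_g + φ·ρ_f = 0.7268×2.75 + 0.2732×1.03
       = 1.999 + 0.281 = 2.280 g/cm³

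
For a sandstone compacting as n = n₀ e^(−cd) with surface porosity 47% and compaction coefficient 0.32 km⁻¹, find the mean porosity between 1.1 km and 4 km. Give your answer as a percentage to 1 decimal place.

21.5%

⟨n⟩ = (1/(d₂−d₁)) ∫ n₀ e^(−cd) dd = n₀·(e^(−c·d₁) − e^(−c·d₂)) / (c·(d₂−d₁))
e^(−0.32×1.1) = 0.7033; e^(−0.32×4) = 0.2780
⟨n⟩ = 0.47 × (0.7033 − 0.2780) / (0.32 × 2.9) = 0.47 × 0.4582 = 0.2154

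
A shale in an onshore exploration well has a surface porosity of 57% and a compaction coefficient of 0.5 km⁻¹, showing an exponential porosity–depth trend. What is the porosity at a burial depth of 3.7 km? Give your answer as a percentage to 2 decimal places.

8.96%

phi = phi₀·exp(−k·d) = 0.57 × exp(−0.5 × 3.7) = 0.57 × exp(−1.85)
  = 0.57 × 0.1572 = 0.0896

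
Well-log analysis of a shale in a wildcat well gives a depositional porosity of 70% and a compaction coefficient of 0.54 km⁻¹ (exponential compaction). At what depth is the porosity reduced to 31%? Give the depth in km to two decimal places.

1.51 km

Invert Athy's law: d = ln(phi₀/phi) / k
d = ln(0.7/0.31) / 0.54 = ln(2.258) / 0.54 = 0.8145 / 0.54 = 1.508 km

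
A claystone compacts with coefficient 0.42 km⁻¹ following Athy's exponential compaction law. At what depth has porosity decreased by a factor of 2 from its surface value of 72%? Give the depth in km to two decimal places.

1.65 km

φ/φ₀ = 1/2 ⇒ exp(−c·d) = 1/2 ⇒ d = ln(2) / c
d = 0.6931 / 0.42 = 1.650 km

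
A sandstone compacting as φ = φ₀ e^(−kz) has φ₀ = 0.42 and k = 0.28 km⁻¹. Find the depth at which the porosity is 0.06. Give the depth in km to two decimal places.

Invert Athy's law: z = ln(φ₀/φ) / k
z = ln(0.42/0.06) / 0.28 = ln(7) / 0.28 = 1.9459 / 0.28 = 6.950 km

6.95 km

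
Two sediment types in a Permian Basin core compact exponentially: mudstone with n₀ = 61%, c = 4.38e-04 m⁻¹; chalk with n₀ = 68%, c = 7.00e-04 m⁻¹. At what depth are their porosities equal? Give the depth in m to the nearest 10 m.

Working in km (1 km = 1000 m; c in km⁻¹ = c in m⁻¹ × 1000):
Set n₀ₐ e^(−cₐd) = n₀ᵦ e^(−cᵦd) ⇒ ln(n₀ₐ/n₀ᵦ) = (cₐ − cᵦ)·d
d = ln(0.61/0.68) / (0.438 − 0.7) = -0.1086 / -0.262 = 0.415 km

410 m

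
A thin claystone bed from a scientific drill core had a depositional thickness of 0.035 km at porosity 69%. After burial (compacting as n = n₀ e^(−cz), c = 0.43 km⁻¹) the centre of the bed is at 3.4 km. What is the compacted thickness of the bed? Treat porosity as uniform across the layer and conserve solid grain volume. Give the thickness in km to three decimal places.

0.013 km

Porosity at 3.4 km: n = 0.69·exp(−0.43×3.4) = 0.1599
Solid-volume conservation: h(1−n) = h₀(1−n₀) ⇒ h = h₀·(1−n₀)/(1−n)
h = 0.035 × (1 − 0.69)/(1 − 0.1599) = 0.035 × 0.3690 = 0.0129 km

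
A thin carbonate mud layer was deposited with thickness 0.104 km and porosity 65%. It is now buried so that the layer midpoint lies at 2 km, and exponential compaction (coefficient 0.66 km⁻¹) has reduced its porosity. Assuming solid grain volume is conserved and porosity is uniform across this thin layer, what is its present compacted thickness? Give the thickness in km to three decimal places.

Porosity at 2 km: φ = 0.65·exp(−0.66×2) = 0.1736
Solid-volume conservation: h(1−φ) = h₀(1−φ₀) ⇒ h = h₀·(1−φ₀)/(1−φ)
h = 0.104 × (1 − 0.65)/(1 − 0.1736) = 0.104 × 0.4235 = 0.0440 km

0.044 km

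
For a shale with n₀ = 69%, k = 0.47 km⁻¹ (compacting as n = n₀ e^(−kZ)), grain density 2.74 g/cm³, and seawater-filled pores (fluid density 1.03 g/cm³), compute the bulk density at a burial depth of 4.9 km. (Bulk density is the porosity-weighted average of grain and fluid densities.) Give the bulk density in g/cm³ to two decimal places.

Porosity at depth: n = 0.69·exp(−0.47×4.9) = 0.69×0.1000 = 0.0690
Bulk density: ρ_b = (1−n)ρ_g + n·ρ_f = 0.9310×2.74 + 0.0690×1.03
       = 2.551 + 0.071 = 2.622 g/cm³

2.62 g/cm³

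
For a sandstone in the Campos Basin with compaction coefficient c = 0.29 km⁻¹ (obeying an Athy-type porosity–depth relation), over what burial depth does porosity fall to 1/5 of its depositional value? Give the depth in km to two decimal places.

φ/φ₀ = 1/5 ⇒ exp(−c·d) = 1/5 ⇒ d = ln(5) / c
d = 1.6094 / 0.29 = 5.550 km

5.55 km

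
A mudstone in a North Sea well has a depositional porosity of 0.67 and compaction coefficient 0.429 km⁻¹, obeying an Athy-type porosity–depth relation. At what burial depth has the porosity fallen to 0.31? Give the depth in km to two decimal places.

1.80 km

Invert Athy's law: d = ln(n₀/n) / β
d = ln(0.67/0.31) / 0.429 = ln(2.161) / 0.429 = 0.7707 / 0.429 = 1.797 km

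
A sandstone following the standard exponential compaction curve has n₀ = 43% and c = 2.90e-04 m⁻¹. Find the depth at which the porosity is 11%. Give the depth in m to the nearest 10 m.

4700 m

Working in km (1 km = 1000 m; c in km⁻¹ = c in m⁻¹ × 1000):
Invert Athy's law: d = ln(n₀/n) / c
d = ln(0.43/0.11) / 0.29 = ln(3.909) / 0.29 = 1.3633 / 0.29 = 4.701 km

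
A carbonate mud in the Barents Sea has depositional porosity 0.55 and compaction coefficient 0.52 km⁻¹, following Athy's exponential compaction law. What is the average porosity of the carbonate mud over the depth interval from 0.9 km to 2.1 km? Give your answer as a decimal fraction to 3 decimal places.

⟨phi⟩ = (1/(z₂−z₁)) ∫ phi₀ e^(−βz) dz = phi₀·(e^(−β·z₁) − e^(−β·z₂)) / (β·(z₂−z₁))
e^(−0.52×0.9) = 0.6263; e^(−0.52×2.1) = 0.3355
⟨phi⟩ = 0.55 × (0.6263 − 0.3355) / (0.52 × 1.2) = 0.55 × 0.4659 = 0.2562

0.256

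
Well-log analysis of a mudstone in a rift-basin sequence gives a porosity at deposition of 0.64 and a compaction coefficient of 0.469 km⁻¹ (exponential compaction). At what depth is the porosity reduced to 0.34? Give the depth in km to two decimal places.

1.35 km

Invert Athy's law: Z = ln(n₀/n) / β
Z = ln(0.64/0.34) / 0.469 = ln(1.882) / 0.469 = 0.6325 / 0.469 = 1.349 km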